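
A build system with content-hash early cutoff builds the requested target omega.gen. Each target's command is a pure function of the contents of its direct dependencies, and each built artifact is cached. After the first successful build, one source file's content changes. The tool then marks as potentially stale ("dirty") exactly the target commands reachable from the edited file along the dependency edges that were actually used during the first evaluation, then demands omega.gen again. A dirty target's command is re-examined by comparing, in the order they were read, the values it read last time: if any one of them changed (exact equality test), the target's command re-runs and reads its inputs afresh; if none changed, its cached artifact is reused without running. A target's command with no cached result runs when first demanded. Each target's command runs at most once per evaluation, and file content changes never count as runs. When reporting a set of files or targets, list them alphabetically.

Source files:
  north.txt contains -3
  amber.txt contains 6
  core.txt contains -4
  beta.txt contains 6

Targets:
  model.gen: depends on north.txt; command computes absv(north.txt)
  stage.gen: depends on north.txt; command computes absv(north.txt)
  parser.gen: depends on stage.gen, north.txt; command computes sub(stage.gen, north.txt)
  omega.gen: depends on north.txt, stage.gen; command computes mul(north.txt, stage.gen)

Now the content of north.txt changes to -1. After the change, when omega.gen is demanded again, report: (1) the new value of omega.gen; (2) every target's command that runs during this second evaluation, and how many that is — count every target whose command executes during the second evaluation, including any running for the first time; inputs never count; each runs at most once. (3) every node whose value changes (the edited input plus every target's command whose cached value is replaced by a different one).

First evaluation (everything demanded from the output):
  stage.gen = absv(-3) = 3
  omega.gen = mul(-3, 3) = -9

Propagation after the edit:
  stage.gen: runs — north.txt -3->-1; result 1.
  omega.gen: runs — north.txt -3->-1; stage.gen 3->1; result -1.

New value of omega.gen: -1.
Target commands that run: omega.gen, stage.gen — 2 in total.
Values that change: north.txt, omega.gen, stage.gen.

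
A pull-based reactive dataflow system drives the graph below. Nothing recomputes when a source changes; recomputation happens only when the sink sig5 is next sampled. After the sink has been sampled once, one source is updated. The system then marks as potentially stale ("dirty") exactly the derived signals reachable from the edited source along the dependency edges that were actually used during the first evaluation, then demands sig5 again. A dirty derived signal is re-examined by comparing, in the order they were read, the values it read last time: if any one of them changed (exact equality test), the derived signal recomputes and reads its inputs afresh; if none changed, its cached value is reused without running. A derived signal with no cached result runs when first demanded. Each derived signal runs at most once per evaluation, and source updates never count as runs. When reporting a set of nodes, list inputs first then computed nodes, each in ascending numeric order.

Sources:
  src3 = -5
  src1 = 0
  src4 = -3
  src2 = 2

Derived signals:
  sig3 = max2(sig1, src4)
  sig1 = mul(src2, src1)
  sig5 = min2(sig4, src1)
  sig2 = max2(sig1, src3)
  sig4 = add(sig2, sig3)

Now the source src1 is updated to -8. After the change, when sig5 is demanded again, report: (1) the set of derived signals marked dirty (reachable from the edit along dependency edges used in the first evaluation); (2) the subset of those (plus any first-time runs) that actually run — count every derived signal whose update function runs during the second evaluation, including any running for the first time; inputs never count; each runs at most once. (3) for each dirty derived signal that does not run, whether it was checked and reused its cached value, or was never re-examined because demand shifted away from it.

Marked dirty: sig1, sig2, sig3, sig4, sig5.
Derived signals that run: sig1, sig2, sig3, sig4, sig5 — 5 in total.
Every dirty derived signal ran.

First evaluation (everything demanded from the output):
  sig1 = mul(2, 0) = 0
  sig2 = max2(0, -5) = 0
  sig3 = max2(0, -3) = 0
  sig4 = add(0, 0) = 0
  sig5 = min2(0, 0) = 0

Propagation after the edit:
  sig1: runs — src1 0->-8; result -16.
  sig2: runs — sig1 0->-16; result -5.
  sig3: runs — sig1 0->-16; result -3.
  sig4: runs — sig2 0->-5; sig3 0->-3; result -8.
  sig5: runs — sig4 0->-8; src1 0->-8; result -8.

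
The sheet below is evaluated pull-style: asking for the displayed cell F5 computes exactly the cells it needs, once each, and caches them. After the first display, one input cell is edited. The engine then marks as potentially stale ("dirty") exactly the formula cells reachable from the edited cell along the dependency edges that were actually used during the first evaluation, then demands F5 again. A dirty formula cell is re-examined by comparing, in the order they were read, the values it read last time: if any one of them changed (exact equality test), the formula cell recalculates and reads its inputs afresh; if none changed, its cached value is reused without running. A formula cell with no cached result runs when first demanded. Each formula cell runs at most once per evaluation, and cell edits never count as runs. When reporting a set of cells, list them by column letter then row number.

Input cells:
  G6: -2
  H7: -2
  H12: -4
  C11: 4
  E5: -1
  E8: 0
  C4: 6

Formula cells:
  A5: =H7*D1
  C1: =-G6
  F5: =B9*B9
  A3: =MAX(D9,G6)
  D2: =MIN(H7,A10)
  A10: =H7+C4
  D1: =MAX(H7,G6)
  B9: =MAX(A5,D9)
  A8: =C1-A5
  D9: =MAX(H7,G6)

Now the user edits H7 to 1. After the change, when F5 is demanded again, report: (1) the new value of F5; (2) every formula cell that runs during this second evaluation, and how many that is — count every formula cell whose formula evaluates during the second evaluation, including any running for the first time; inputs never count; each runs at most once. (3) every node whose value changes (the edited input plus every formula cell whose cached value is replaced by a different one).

First demand of the output computes:
  D1 = MAX(-2, -2) = -2
  A5 = -2 * -2 = 4
  D9 = MAX(-2, -2) = -2
  B9 = MAX(4, -2) = 4
  F5 = 4 * 4 = 16

After the edit, cleaning proceeds:
  D1: a read changed (H7 -2->1) — executes, giving 1.
  A5: a read changed (H7 -2->1; D1 -2->1) — executes, giving 1.
  D9: a read changed (H7 -2->1) — executes, giving 1.
  B9: a read changed (A5 4->1; D9 -2->1) — executes, giving 1.
  F5: a read changed (B9 4->1; B9 4->1) — executes, giving 1.

Demanding F5 again yields 1.
5 formula cells run: A5, B9, D1, D9, F5.
The nodes whose values change: A5, B9, D1, D9, F5, H7.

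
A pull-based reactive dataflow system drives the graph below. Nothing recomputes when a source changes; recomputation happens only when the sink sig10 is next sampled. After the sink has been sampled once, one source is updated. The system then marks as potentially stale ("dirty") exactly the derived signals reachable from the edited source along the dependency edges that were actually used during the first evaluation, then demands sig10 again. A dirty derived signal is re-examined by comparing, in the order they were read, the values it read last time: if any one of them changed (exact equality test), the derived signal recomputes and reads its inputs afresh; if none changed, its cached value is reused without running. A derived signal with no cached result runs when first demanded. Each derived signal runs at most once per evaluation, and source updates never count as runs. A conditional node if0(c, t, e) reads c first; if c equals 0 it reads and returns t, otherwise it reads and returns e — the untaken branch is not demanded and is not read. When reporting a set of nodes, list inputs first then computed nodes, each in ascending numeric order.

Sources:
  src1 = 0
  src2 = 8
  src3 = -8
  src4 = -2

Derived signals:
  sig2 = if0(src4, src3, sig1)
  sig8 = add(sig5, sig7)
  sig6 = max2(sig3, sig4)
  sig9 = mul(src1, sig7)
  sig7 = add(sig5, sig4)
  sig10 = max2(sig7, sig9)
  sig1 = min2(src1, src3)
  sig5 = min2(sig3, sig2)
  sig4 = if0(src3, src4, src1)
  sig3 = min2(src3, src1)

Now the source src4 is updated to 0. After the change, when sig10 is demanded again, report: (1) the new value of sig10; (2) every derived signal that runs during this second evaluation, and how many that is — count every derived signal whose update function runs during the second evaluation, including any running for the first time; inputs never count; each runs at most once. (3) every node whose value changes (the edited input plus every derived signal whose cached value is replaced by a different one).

New value of sig10: 0.
Derived signals that run: sig2 — 1 in total.
Values that change: src4.
Key observation: the change is absorbed at sig2 — it re-runs but produces the same value, and the output's value is unchanged.

First evaluation (everything demanded from the output):
  sig1 = min2(0, -8) = -8
  sig2 = if0(src4=-2 -> else branch sig1) = -8
  sig3 = min2(-8, 0) = -8
  sig4 = if0(src3=-8 -> else branch src1) = 0
  sig5 = min2(-8, -8) = -8
  sig7 = add(-8, 0) = -8
  sig9 = mul(0, -8) = 0
  sig10 = max2(-8, 0) = 0

Propagation after the edit:
  sig2: runs — src4 -2->0; result -8 (same value as before).
  sig5: checked — values it read are unchanged (sig3 unchanged, sig2 unchanged); reused cached -8 without running.
  sig7: checked — values it read are unchanged (sig5 unchanged, sig4 unchanged); reused cached -8 without running.
  sig9: checked — values it read are unchanged (src1 unchanged, sig7 unchanged); reused cached 0 without running.
  sig10: checked — values it read are unchanged (sig7 unchanged, sig9 unchanged); reused cached 0 without running.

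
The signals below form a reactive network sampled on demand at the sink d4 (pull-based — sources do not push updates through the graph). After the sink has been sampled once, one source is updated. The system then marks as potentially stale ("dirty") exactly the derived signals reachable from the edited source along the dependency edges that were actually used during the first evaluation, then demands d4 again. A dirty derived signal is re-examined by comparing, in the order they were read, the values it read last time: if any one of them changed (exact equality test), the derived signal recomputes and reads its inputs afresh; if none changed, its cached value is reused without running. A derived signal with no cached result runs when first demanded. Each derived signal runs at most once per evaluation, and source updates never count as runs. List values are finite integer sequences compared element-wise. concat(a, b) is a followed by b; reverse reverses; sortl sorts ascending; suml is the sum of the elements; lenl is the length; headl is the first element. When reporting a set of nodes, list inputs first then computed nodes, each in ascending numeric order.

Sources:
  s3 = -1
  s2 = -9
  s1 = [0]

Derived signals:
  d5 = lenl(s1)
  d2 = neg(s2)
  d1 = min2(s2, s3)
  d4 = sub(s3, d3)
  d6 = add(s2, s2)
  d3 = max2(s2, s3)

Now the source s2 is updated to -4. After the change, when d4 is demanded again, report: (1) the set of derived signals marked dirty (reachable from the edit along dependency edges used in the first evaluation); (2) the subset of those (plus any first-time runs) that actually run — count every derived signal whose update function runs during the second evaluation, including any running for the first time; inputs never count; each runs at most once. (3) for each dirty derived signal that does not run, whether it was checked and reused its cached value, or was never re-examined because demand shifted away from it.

Initial pass — values computed on the first demand:
  d3 = max2(-9, -1) = -1
  d4 = sub(-1, -1) = 0

Second demand — change propagation:
  d3: re-runs because s2 -9->-4; new result -1 (unchanged).
  d4: re-examined; everything it read last time is the same (s3 unchanged, d3 unchanged) — cache 0 kept, no run.

The important point: d3 recomputes to an identical value, and the output ends up unchanged.

Dirty set: d3, d4.
Run set: d3 (1 run).
Re-examined without running (cache reused): d4.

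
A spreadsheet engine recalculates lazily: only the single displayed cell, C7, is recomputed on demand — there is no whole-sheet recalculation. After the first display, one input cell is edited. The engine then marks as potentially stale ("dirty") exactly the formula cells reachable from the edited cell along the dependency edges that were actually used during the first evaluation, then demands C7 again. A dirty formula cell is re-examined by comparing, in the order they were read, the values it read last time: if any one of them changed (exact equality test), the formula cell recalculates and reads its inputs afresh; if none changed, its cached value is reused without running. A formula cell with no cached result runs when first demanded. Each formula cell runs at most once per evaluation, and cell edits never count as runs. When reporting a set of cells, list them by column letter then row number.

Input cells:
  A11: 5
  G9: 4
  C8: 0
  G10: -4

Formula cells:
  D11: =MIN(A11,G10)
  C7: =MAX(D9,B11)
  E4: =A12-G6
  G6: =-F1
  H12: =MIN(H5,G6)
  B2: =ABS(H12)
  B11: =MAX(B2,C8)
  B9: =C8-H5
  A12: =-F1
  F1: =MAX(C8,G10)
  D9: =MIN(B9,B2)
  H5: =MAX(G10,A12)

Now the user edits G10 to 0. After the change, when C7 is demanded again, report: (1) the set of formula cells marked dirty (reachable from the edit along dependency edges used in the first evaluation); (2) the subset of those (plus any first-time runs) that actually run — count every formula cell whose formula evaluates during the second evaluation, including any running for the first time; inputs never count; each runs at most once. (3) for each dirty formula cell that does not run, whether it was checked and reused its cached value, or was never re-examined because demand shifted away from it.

First evaluation (everything demanded from the output):
  F1 = MAX(0, -4) = 0
  A12 = -(0) = 0
  G6 = -(0) = 0
  H5 = MAX(-4, 0) = 0
  B9 = 0 - 0 = 0
  H12 = MIN(0, 0) = 0
  B2 = ABS(0) = 0
  B11 = MAX(0, 0) = 0
  D9 = MIN(0, 0) = 0
  C7 = MAX(0, 0) = 0

Propagation after the edit:
  F1: runs — G10 -4->0; result 0 (same value as before).
  A12: checked — values it read are unchanged (F1 unchanged); reused cached 0 without running.
  G6: checked — values it read are unchanged (F1 unchanged); reused cached 0 without running.
  H5: runs — G10 -4->0; result 0 (same value as before).
  B9: checked — values it read are unchanged (C8 unchanged, H5 unchanged); reused cached 0 without running.
  H12: checked — values it read are unchanged (H5 unchanged, G6 unchanged); reused cached 0 without running.
  B2: checked — values it read are unchanged (H12 unchanged); reused cached 0 without running.
  B11: checked — values it read are unchanged (B2 unchanged, C8 unchanged); reused cached 0 without running.
  D9: checked — values it read are unchanged (B9 unchanged, B2 unchanged); reused cached 0 without running.
  C7: checked — values it read are unchanged (D9 unchanged, B11 unchanged); reused cached 0 without running.

Key observation: the cutoff stops propagation at A12 — its inputs' values are unchanged, so it reuses its cache.

Marked dirty: A12, B2, B9, B11, C7, D9, F1, G6, H5, H12.
Formula cells that run: F1, H5 — 2 in total.
Checked but reused from cache: A12, B2, B9, B11, C7, D9, G6, H12.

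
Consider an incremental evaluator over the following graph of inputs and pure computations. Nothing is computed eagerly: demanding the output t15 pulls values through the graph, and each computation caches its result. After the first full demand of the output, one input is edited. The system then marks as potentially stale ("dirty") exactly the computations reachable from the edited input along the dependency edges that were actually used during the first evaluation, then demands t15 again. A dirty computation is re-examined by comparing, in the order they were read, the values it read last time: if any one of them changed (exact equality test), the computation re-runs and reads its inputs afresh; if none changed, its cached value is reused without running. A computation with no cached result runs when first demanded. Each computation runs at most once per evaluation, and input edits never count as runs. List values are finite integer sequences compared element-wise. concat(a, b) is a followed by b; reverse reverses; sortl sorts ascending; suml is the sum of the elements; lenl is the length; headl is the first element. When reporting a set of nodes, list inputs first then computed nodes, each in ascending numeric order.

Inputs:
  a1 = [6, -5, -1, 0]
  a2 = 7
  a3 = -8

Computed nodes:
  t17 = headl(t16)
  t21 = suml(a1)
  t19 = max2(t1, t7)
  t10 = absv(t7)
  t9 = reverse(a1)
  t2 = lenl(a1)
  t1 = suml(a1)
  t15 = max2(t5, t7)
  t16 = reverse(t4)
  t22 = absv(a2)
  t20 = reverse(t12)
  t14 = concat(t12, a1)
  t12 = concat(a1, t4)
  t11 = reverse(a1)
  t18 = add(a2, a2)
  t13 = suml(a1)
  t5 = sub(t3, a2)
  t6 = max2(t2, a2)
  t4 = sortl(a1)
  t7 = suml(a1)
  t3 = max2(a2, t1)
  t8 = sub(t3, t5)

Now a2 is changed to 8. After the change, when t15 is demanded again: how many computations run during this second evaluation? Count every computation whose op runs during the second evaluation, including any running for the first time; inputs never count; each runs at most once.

Run set: t3, t5 (2 run).
The important point: t5 recomputes to an identical value, and the output ends up unchanged.

Initial pass — values computed on the first demand:
  t1 = suml([6, -5, -1, 0]) = 0
  t3 = max2(7, 0) = 7
  t5 = sub(7, 7) = 0
  t7 = suml([6, -5, -1, 0]) = 0
  t15 = max2(0, 0) = 0

Second demand — change propagation:
  t3: re-runs because a2 7->8; new result 8.
  t5: re-runs because t3 7->8; a2 7->8; new result 0 (unchanged).
  t15: re-examined; everything it read last time is the same (t5 unchanged, t7 unchanged) — cache 0 kept, no run.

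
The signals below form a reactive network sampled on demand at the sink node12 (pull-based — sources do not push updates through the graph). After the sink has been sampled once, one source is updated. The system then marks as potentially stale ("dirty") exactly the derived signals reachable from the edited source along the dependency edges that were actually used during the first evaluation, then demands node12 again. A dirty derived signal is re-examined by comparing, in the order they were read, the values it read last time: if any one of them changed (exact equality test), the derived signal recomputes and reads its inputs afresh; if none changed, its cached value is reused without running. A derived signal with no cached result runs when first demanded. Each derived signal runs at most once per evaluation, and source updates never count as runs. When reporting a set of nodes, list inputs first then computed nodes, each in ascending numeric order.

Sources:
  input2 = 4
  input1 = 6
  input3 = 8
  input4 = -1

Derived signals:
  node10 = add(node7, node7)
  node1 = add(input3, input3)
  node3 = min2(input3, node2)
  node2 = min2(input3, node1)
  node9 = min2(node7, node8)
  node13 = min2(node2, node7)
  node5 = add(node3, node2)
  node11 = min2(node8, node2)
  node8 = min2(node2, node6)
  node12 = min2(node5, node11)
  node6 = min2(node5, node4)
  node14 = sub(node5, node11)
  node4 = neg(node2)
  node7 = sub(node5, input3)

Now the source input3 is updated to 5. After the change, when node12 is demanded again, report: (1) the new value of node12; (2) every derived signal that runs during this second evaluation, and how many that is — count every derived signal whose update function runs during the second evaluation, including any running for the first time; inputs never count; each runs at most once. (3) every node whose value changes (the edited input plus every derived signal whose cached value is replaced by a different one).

node12 now evaluates to -5.
Run set: node1, node2, node3, node4, node5, node6, node8, node11, node12 (9 run).
Changed values: input3, node1, node2, node3, node4, node5, node6, node8, node11, node12.

Initial pass — values computed on the first demand:
  node1 = add(8, 8) = 16
  node2 = min2(8, 16) = 8
  node3 = min2(8, 8) = 8
  node4 = neg(8) = -8
  node5 = add(8, 8) = 16
  node6 = min2(16, -8) = -8
  node8 = min2(8, -8) = -8
  node11 = min2(-8, 8) = -8
  node12 = min2(16, -8) = -8

Second demand — change propagation:
  node1: re-runs because input3 8->5; input3 8->5; new result 10.
  node2: re-runs because input3 8->5; node1 16->10; new result 5.
  node3: re-runs because input3 8->5; node2 8->5; new result 5.
  node4: re-runs because node2 8->5; new result -5.
  node5: re-runs because node3 8->5; node2 8->5; new result 10.
  node6: re-runs because node5 16->10; node4 -8->-5; new result -5.
  node8: re-runs because node2 8->5; node6 -8->-5; new result -5.
  node11: re-runs because node8 -8->-5; node2 8->5; new result -5.
  node12: re-runs because node5 16->10; node11 -8->-5; new result -5.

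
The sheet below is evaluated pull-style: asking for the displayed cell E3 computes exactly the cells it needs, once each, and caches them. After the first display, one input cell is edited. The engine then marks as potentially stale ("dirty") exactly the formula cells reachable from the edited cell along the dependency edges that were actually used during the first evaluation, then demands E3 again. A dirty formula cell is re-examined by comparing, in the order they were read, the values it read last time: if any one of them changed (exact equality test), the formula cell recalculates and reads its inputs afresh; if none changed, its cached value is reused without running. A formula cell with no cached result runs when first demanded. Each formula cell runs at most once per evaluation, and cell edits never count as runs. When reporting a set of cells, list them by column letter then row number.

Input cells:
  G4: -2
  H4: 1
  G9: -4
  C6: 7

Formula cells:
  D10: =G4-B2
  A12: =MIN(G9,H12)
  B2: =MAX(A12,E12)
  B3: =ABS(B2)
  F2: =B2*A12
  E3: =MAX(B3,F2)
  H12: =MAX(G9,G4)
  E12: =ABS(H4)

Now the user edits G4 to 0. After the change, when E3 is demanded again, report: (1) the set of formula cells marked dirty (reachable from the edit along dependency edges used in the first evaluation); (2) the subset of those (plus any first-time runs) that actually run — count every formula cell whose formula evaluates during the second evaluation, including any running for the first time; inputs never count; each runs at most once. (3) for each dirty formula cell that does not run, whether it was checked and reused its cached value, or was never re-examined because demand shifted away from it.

First demand of the output computes:
  E12 = ABS(1) = 1
  H12 = MAX(-4, -2) = -2
  A12 = MIN(-4, -2) = -4
  B2 = MAX(-4, 1) = 1
  B3 = ABS(1) = 1
  F2 = 1 * -4 = -4
  E3 = MAX(1, -4) = 1

After the edit, cleaning proceeds:
  H12: a read changed (G4 -2->0) — executes, giving 0.
  A12: a read changed (H12 -2->0) — executes, giving -4 — identical to its old value.
  B2: dirty, but its reads are unchanged (A12 unchanged, E12 unchanged); cached 1 stands.
  B3: dirty, but its reads are unchanged (B2 unchanged); cached 1 stands.
  F2: dirty, but its reads are unchanged (B2 unchanged, A12 unchanged); cached -4 stands.
  E3: dirty, but its reads are unchanged (B3 unchanged, F2 unchanged); cached 1 stands.

Note the absorption at A12: it re-runs yet its value is the same, leaving the output's value untouched.

The edit dirties: A12, B2, B3, E3, F2, H12.
2 formula cells run: A12, H12.
Cache hits after checking: B2, B3, E3, F2.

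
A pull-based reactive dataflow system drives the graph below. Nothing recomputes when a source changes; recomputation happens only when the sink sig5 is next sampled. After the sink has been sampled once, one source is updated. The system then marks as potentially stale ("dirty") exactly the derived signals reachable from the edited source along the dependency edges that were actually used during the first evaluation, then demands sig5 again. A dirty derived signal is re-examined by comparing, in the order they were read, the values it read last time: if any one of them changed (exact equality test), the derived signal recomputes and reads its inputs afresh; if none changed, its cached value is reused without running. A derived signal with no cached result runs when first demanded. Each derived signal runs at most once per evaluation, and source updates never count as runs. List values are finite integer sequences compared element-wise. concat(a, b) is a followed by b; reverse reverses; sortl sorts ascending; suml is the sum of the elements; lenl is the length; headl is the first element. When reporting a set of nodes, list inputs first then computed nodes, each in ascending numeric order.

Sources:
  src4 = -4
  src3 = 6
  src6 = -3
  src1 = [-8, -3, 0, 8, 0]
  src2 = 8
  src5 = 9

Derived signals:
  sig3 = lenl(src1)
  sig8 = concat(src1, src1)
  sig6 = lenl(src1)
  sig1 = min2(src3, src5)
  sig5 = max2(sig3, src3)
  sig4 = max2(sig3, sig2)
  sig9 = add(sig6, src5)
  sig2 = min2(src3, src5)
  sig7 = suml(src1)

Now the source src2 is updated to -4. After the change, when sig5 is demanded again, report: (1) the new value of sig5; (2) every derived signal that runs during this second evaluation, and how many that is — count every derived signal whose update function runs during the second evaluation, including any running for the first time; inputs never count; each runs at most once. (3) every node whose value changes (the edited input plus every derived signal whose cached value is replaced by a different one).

New value of sig5: 6.
Derived signals that run: none — 0 in total.
Values that change: src2.
Key observation: src2 is never demanded by the output, so the edit triggers no recomputation at all.

First evaluation (everything demanded from the output):
  sig3 = lenl([-8, -3, 0, 8, 0]) = 5
  sig5 = max2(5, 6) = 6

Propagation after the edit:
  src2 feeds no computation that the output demands — nothing is marked dirty and nothing runs.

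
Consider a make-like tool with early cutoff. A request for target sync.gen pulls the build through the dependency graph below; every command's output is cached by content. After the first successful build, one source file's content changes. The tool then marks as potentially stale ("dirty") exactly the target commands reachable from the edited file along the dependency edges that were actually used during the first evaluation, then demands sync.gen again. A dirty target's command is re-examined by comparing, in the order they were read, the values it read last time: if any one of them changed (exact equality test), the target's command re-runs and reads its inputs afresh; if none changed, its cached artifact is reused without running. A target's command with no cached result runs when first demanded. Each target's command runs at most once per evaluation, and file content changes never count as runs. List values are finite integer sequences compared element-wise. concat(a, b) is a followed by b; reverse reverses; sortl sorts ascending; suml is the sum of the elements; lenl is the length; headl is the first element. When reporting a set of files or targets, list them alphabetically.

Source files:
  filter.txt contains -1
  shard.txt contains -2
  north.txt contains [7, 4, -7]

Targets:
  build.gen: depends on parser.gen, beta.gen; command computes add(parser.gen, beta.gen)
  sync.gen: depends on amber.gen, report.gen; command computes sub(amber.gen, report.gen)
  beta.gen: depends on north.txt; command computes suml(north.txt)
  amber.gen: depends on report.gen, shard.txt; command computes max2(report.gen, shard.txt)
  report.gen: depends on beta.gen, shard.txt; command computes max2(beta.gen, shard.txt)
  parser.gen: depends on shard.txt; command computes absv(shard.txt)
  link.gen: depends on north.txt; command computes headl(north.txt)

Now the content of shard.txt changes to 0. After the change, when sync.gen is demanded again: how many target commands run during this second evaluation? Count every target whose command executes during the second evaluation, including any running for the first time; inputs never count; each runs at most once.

First demand of the output computes:
  beta.gen = suml([7, 4, -7]) = 4
  report.gen = max2(4, -2) = 4
  amber.gen = max2(4, -2) = 4
  sync.gen = sub(4, 4) = 0

After the edit, cleaning proceeds:
  report.gen: a read changed (shard.txt -2->0) — executes, giving 4 — identical to its old value.
  amber.gen: a read changed (shard.txt -2->0) — executes, giving 4 — identical to its old value.
  sync.gen: dirty, but its reads are unchanged (amber.gen unchanged, report.gen unchanged); cached 0 stands.

Note where the cutoff bites: sync.gen is checked, finds nothing changed, and keeps its cache.

2 target commands run: amber.gen, report.gen.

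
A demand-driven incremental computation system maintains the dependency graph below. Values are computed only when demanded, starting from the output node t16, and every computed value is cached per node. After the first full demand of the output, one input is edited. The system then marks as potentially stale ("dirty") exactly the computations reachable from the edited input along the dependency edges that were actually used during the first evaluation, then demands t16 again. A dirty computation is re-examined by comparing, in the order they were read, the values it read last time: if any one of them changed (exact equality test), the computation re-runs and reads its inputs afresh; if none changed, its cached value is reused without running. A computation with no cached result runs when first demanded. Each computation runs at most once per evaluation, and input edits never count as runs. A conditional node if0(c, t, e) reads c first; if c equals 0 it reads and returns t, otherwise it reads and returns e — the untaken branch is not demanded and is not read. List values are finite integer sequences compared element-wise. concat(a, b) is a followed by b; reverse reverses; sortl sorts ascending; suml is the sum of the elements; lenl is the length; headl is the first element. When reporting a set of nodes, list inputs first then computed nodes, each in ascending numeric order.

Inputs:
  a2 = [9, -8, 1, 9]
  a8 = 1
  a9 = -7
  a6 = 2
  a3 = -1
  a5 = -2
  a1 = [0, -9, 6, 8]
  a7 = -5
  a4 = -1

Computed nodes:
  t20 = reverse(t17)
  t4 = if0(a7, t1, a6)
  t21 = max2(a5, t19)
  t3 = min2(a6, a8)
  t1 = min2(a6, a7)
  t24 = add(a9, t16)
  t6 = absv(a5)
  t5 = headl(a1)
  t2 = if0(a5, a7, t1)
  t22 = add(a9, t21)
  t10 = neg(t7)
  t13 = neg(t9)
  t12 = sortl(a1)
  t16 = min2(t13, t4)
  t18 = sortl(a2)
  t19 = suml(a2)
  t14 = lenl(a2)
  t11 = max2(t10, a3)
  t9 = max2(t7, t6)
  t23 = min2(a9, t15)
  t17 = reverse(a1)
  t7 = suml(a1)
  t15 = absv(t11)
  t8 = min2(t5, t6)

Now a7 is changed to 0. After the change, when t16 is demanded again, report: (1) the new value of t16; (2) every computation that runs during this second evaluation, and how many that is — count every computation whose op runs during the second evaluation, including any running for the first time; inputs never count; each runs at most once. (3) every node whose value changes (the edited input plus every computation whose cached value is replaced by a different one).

New value of t16: -5.
Computations that run: t1, t4, t16 — 3 in total.
Values that change: a7, t4.
Key observation: a condition flipped, so demand reaches new nodes — t1 runs for the first time.

First evaluation (everything demanded from the output):
  t4 = if0(a7=-5 -> else branch a6) = 2
  t6 = absv(-2) = 2
  t7 = suml([0, -9, 6, 8]) = 5
  t9 = max2(5, 2) = 5
  t13 = neg(5) = -5
  t16 = min2(-5, 2) = -5

Propagation after the edit:
  t1: demanded for the first time — runs, produces 0.
  t4: runs — a7 -5->0; result 0.
  t16: runs — t4 2->0; result -5 (same value as before).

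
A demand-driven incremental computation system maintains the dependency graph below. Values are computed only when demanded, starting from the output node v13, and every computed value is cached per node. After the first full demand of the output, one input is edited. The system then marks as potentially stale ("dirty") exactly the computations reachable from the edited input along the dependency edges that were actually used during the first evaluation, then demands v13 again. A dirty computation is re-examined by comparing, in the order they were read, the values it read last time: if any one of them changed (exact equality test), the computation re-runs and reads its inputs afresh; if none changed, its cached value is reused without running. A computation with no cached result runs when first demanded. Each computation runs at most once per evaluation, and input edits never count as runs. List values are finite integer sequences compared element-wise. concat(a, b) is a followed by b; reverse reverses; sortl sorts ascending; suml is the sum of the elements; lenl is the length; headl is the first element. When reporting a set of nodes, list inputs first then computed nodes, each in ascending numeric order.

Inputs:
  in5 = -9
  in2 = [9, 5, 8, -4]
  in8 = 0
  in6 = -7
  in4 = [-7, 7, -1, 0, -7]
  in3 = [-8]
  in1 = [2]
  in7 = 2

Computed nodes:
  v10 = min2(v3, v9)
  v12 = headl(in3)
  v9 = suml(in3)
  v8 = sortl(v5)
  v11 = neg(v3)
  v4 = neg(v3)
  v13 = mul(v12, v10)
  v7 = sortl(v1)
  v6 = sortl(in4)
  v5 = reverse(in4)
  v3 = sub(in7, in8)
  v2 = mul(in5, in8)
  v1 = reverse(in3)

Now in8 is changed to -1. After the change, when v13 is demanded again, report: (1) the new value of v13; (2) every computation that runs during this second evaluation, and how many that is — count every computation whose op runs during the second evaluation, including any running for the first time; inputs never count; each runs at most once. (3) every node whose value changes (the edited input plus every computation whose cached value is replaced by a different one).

New value of v13: 64.
Computations that run: v3, v10 — 2 in total.
Values that change: in8, v3.
Key observation: the change is absorbed at v10 — it re-runs but produces the same value, and the output's value is unchanged.

First evaluation (everything demanded from the output):
  v3 = sub(2, 0) = 2
  v9 = suml([-8]) = -8
  v10 = min2(2, -8) = -8
  v12 = headl([-8]) = -8
  v13 = mul(-8, -8) = 64

Propagation after the edit:
  v3: runs — in8 0->-1; result 3.
  v10: runs — v3 2->3; result -8 (same value as before).
  v13: checked — values it read are unchanged (v12 unchanged, v10 unchanged); reused cached 64 without running.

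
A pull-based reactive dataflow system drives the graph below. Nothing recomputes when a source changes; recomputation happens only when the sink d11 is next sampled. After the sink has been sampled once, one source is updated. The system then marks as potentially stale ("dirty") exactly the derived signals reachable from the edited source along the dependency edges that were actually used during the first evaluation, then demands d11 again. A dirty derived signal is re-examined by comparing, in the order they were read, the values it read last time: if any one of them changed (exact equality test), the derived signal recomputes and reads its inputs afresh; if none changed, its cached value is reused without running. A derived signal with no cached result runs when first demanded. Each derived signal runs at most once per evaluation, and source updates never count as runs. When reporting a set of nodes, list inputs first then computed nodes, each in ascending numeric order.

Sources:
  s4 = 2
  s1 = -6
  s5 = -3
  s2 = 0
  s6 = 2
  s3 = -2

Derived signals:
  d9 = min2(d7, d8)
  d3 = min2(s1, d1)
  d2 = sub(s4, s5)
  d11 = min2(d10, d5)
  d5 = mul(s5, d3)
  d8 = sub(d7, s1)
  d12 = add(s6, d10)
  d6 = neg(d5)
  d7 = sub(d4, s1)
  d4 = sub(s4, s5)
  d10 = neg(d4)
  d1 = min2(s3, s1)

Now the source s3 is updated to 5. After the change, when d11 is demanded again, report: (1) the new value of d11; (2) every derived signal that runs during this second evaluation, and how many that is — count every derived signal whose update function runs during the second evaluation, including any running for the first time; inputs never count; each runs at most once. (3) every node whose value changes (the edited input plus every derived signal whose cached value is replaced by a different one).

First evaluation (everything demanded from the output):
  d1 = min2(-2, -6) = -6
  d3 = min2(-6, -6) = -6
  d4 = sub(2, -3) = 5
  d5 = mul(-3, -6) = 18
  d10 = neg(5) = -5
  d11 = min2(-5, 18) = -5

Propagation after the edit:
  d1: runs — s3 -2->5; result -6 (same value as before).
  d3: checked — values it read are unchanged (s1 unchanged, d1 unchanged); reused cached -6 without running.
  d5: checked — values it read are unchanged (s5 unchanged, d3 unchanged); reused cached 18 without running.
  d11: checked — values it read are unchanged (d10 unchanged, d5 unchanged); reused cached -5 without running.

Key observation: the change is absorbed at d1 — it re-runs but produces the same value, and the output's value is unchanged.

New value of d11: -5.
Derived signals that run: d1 — 1 in total.
Values that change: s3.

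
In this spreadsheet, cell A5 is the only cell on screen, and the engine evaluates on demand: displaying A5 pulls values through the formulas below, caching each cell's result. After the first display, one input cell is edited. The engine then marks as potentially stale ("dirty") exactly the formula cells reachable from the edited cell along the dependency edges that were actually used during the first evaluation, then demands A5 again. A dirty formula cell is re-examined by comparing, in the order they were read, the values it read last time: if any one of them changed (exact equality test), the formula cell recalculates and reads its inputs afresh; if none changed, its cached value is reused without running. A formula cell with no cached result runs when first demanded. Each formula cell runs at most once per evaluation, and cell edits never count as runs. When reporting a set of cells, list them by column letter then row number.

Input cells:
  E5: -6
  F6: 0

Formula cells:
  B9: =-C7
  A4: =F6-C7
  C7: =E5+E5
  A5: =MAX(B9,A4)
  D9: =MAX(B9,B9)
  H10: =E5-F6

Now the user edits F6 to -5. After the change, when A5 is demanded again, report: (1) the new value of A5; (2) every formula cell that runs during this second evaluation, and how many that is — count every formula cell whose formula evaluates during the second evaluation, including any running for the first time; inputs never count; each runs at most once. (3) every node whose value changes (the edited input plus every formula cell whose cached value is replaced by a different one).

Initial pass — values computed on the first demand:
  C7 = -6 + -6 = -12
  A4 = 0 - -12 = 12
  B9 = -(-12) = 12
  A5 = MAX(12, 12) = 12

Second demand — change propagation:
  A4: re-runs because F6 0->-5; new result 7.
  A5: re-runs because A4 12->7; new result 12 (unchanged).

A5 now evaluates to 12.
Run set: A4, A5 (2 run).
Changed values: A4, F6.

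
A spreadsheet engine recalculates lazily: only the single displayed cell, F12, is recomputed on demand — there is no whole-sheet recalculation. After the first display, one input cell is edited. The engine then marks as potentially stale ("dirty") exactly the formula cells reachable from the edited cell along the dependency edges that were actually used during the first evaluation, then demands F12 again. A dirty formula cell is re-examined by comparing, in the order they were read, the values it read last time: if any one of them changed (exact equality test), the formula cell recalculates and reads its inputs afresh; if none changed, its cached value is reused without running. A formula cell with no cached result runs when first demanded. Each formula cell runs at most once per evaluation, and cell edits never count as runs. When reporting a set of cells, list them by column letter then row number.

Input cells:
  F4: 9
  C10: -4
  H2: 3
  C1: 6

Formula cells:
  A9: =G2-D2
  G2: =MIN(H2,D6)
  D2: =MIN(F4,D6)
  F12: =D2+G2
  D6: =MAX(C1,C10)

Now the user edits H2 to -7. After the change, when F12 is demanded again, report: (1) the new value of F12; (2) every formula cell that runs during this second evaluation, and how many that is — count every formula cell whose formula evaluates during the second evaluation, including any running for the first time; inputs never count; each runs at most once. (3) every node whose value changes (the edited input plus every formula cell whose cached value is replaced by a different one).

First evaluation (everything demanded from the output):
  D6 = MAX(6, -4) = 6
  D2 = MIN(9, 6) = 6
  G2 = MIN(3, 6) = 3
  F12 = 6 + 3 = 9

Propagation after the edit:
  G2: runs — H2 3->-7; result -7.
  F12: runs — G2 3->-7; result -1.

New value of F12: -1.
Formula cells that run: F12, G2 — 2 in total.
Values that change: F12, G2, H2.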